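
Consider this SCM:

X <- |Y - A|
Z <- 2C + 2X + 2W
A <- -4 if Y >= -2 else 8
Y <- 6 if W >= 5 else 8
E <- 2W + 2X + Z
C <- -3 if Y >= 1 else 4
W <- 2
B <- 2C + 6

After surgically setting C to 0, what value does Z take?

28

The intervention breaks the incoming arrows to C: C <- -3 if Y >= 1 else 4 no longer applies, and C = 0.
Y = 6 if W >= 5 else 8  [with W=2]  = 8
A = -4 if Y >= -2 else 8  [with Y=8]  = -4
X = |Y - A|  [with Y=8, A=-4]  = 12
Z = 2C + 2X + 2W  [with C=0, X=12, W=2]  = 28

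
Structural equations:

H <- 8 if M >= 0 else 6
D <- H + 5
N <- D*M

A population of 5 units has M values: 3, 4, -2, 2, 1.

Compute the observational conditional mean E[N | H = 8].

E[N|H=8] averages over only the 4 units with H=8 (M = 3, 4, 2, 1): N = 39, 52, 26, 13, mean 32.5.

32.5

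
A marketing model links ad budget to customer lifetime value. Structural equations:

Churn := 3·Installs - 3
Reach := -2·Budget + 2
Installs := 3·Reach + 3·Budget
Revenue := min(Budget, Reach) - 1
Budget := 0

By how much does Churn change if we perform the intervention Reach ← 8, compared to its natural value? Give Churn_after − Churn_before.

54

Under do(Reach=8), the mechanism Reach := -2·Budget + 2 is discarded; Reach is fixed at 8.
Installs = 3·Reach + 3·Budget  [with Reach=8, Budget=0]  = 24
Churn = 3·Installs - 3  [with Installs=24]  = 69
Without intervention: Reach = -2·Budget + 2  [with Budget=0]  = 2; Installs = 3·Reach + 3·Budget  [with Reach=2, Budget=0]  = 6; Churn = 3·Installs - 3  [with Installs=6]  = 15.
Change = 69 − 15 = 54.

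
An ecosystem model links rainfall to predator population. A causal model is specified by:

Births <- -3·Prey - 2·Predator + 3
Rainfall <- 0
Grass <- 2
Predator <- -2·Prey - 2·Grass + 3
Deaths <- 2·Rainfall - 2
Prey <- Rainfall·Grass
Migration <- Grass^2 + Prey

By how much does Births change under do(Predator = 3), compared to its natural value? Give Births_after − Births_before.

Intervening sets Predator = 3 and removes its equation (Predator <- -2·Prey - 2·Grass + 3).
Prey = Rainfall·Grass  [with Rainfall=0, Grass=2]  = 0
Births = -3·Prey - 2·Predator + 3  [with Prey=0, Predator=3]  = -3
Without intervention: Prey = Rainfall·Grass  [with Rainfall=0, Grass=2]  = 0; Predator = -2·Prey - 2·Grass + 3  [with Prey=0, Grass=2]  = -1; Births = -3·Prey - 2·Predator + 3  [with Prey=0, Predator=-1]  = 5.
Change = -3 − 5 = -8.

-8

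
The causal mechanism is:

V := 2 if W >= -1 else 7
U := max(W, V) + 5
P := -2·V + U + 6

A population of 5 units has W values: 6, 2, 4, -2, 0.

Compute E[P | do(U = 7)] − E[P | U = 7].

-2

The intervention sets U=7 in all 5 units regardless of W. Recomputing P per unit gives 9, 9, 9, -1, 9; average 7.
Observing U=7 restricts to units where U's equation naturally yields 7: W ∈ {2, 0}. In that subpopulation P = 9, 9, mean 9.
Difference = 7 − 9 = -2.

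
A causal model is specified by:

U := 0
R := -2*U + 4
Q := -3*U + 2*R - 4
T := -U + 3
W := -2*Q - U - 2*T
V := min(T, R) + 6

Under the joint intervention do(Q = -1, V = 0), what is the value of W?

The joint intervention fixes Q = -1, V = 0, removing each variable's own equation.
T = -U + 3  [with U=0]  = 3
W = -2*Q - U - 2*T  [with Q=-1, U=0, T=3]  = -4

-4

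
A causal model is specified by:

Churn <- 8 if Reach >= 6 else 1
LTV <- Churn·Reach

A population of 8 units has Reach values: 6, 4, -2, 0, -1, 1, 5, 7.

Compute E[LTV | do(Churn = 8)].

Under do(Churn=8), Churn's equation is replaced by Churn=8 for every unit. Per-unit LTV: 48, 32, -16, 0, -8, 8, 40, 56. Mean = 20.

20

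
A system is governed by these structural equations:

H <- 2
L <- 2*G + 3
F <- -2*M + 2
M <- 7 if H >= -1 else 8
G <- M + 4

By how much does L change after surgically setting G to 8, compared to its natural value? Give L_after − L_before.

-6

do(G=8) replaces the equation G <- M + 4 with the constant G = 8.
L = 2*G + 3  [with G=8]  = 19
Without intervention: M = 7 if H >= -1 else 8  [with H=2]  = 7; G = M + 4  [with M=7]  = 11; L = 2*G + 3  [with G=11]  = 25.
Change = 19 − 25 = -6.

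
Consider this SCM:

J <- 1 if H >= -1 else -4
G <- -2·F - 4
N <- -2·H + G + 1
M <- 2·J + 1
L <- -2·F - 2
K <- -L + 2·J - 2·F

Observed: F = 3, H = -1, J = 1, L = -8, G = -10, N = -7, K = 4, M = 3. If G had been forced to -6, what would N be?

The intervention breaks the incoming arrows to G: G <- -2·F - 4 no longer applies, and G = -6.
N = -2·H + G + 1  [with H=-1, G=-6]  = -3

-3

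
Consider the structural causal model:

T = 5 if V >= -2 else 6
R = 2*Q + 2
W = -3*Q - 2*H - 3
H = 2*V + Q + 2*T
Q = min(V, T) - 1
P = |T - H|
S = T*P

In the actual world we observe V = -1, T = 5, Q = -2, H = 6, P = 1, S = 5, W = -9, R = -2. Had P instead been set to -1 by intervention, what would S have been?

-5

The intervention breaks the incoming arrows to P: P = |T - H| no longer applies, and P = -1.
T = 5 if V >= -2 else 6  [with V=-1]  = 5
S = T*P  [with T=5, P=-1]  = -5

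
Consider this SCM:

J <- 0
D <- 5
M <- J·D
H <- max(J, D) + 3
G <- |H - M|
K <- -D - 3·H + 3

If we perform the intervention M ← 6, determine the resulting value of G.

2

do(M=6) replaces the equation M <- J·D with the constant M = 6.
H = max(J, D) + 3  [with J=0, D=5]  = 8
G = |H - M|  [with H=8, M=6]  = 2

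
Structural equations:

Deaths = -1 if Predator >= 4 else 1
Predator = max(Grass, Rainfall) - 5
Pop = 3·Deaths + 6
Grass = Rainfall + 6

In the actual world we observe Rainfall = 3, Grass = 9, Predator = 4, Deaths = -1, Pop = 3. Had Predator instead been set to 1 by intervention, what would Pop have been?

9

do(Predator=1) replaces the equation Predator = max(Grass, Rainfall) - 5 with the constant Predator = 1.
Deaths = -1 if Predator >= 4 else 1  [with Predator=1]  = 1
Pop = 3·Deaths + 6  [with Deaths=1]  = 9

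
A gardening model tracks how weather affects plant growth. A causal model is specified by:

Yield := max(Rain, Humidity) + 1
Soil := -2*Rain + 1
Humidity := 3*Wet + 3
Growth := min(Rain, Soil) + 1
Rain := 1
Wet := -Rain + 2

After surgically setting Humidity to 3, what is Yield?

The intervention breaks the incoming arrows to Humidity: Humidity := 3*Wet + 3 no longer applies, and Humidity = 3.
Yield = max(Rain, Humidity) + 1  [with Rain=1, Humidity=3]  = 4

4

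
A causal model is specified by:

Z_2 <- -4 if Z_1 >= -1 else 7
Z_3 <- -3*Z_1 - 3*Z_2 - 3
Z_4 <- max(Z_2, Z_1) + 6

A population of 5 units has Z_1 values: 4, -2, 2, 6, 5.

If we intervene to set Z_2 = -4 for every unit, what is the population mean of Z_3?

0

Under do(Z_2=-4), Z_2's equation is replaced by Z_2=-4 for every unit. Per-unit Z_3: -3, 15, 3, -9, -6. Mean = 0.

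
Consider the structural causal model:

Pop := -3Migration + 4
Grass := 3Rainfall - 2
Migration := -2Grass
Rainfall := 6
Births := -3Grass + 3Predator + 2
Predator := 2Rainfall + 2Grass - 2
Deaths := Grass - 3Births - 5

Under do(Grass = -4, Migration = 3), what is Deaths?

-69

Setting Grass = -4, Migration = 3 by intervention discards those variables' equations.
Predator = 2Rainfall + 2Grass - 2  [with Rainfall=6, Grass=-4]  = 2
Births = -3Grass + 3Predator + 2  [with Grass=-4, Predator=2]  = 20
Deaths = Grass - 3Births - 5  [with Grass=-4, Births=20]  = -69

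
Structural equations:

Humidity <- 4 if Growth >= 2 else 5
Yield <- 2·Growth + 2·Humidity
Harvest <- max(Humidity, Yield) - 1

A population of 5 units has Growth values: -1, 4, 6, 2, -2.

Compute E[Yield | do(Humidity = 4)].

do(Humidity=4) breaks Humidity's dependence on Growth. With Humidity=4 fixed, Yield across the units is 6, 16, 20, 12, 4, mean 11.6.

11.6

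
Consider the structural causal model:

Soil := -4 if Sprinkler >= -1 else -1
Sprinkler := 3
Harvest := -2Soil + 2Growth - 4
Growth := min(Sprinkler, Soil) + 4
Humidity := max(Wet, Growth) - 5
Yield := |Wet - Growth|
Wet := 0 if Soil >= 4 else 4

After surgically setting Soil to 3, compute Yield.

3

Under do(Soil=3), the mechanism Soil := -4 if Sprinkler >= -1 else -1 is discarded; Soil is fixed at 3.
Wet = 0 if Soil >= 4 else 4  [with Soil=3]  = 4
Growth = min(Sprinkler, Soil) + 4  [with Sprinkler=3, Soil=3]  = 7
Yield = |Wet - Growth|  [with Wet=4, Growth=7]  = 3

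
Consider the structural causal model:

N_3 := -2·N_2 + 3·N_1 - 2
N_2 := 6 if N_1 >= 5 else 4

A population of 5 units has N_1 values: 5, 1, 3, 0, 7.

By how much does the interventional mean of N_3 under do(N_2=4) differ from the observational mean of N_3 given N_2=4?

do(N_2=4) breaks N_2's dependence on N_1. With N_2=4 fixed, N_3 across the units is 5, -7, -1, -10, 11, mean -0.4.
Observing N_2=4 restricts to units where N_2's equation naturally yields 4: N_1 ∈ {1, 3, 0}. In that subpopulation N_3 = -7, -1, -10, mean -6.
Difference = -0.4 − (-6) = 5.6.

5.6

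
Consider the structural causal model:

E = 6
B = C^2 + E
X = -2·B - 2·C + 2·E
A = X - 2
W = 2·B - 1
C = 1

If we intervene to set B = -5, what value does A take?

The intervention breaks the incoming arrows to B: B = C^2 + E no longer applies, and B = -5.
X = -2·B - 2·C + 2·E  [with B=-5, C=1, E=6]  = 20
A = X - 2  [with X=20]  = 18

18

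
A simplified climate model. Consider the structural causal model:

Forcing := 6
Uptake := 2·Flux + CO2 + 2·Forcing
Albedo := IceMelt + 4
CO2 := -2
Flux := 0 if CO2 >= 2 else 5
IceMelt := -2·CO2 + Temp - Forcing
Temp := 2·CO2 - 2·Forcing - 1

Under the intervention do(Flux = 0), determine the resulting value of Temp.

do(Flux=0) replaces the equation Flux := 0 if CO2 >= 2 else 5 with the constant Flux = 0.
Temp is not downstream of the intervention, so its value is determined by the original equations.
Temp = 2·CO2 - 2·Forcing - 1  [with CO2=-2, Forcing=6]  = -17

-17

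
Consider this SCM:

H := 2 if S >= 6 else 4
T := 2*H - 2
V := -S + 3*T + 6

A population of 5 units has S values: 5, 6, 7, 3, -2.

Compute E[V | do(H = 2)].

Every unit gets H=2 under the intervention. V values become 7, 6, 5, 9, 14; E[V|do(H=2)] = 8.2.

8.2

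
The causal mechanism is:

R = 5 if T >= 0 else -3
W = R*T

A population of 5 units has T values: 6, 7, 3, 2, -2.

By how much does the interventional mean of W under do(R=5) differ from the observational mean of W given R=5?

Every unit gets R=5 under the intervention. W values become 30, 35, 15, 10, -10; E[W|do(R=5)] = 16.
Conditioning on R=5 selects the 4 unit(s) with T ∈ {6, 7, 3, 2}. Their W values: 30, 35, 15, 10. Mean = 22.5.
Difference = 16 − 22.5 = -6.5.

-6.5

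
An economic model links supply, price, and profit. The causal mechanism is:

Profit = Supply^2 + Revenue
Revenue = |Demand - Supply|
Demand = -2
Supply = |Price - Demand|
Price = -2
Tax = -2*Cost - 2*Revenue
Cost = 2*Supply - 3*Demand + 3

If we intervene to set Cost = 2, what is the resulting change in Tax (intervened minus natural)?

Under do(Cost=2), the mechanism Cost = 2*Supply - 3*Demand + 3 is discarded; Cost is fixed at 2.
Supply = |Price - Demand|  [with Price=-2, Demand=-2]  = 0
Revenue = |Demand - Supply|  [with Demand=-2, Supply=0]  = 2
Tax = -2*Cost - 2*Revenue  [with Cost=2, Revenue=2]  = -8
Without intervention: Supply = |Price - Demand|  [with Price=-2, Demand=-2]  = 0; Cost = 2*Supply - 3*Demand + 3  [with Supply=0, Demand=-2]  = 9; Revenue = |Demand - Supply|  [with Demand=-2, Supply=0]  = 2; Tax = -2*Cost - 2*Revenue  [with Cost=9, Revenue=2]  = -22.
Change = -8 − (-22) = 14.

14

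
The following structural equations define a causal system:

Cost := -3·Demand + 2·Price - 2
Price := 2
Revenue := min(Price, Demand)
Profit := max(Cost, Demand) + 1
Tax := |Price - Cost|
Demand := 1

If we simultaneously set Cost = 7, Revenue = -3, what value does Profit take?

Setting Cost = 7, Revenue = -3 by intervention discards those variables' equations.
Profit = max(Cost, Demand) + 1  [with Cost=7, Demand=1]  = 8

8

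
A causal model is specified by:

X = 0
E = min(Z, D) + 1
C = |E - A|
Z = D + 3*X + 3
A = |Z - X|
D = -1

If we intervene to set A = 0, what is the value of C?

0

The intervention breaks the incoming arrows to A: A = |Z - X| no longer applies, and A = 0.
Z = D + 3*X + 3  [with D=-1, X=0]  = 2
E = min(Z, D) + 1  [with Z=2, D=-1]  = 0
C = |E - A|  [with E=0, A=0]  = 0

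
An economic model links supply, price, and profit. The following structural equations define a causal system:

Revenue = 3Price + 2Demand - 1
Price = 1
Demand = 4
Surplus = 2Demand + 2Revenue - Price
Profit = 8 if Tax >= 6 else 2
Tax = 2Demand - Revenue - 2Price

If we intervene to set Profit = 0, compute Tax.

-4

The intervention breaks the incoming arrows to Profit: Profit = 8 if Tax >= 6 else 2 no longer applies, and Profit = 0.
Since Tax is not a descendant of the intervened variable, it is unaffected.
Revenue = 3Price + 2Demand - 1  [with Price=1, Demand=4]  = 10
Tax = 2Demand - Revenue - 2Price  [with Demand=4, Revenue=10, Price=1]  = -4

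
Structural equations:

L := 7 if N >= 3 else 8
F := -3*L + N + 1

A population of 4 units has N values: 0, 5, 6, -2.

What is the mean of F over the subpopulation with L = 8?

-24

Observing L=8 restricts to units where L's equation naturally yields 8: N ∈ {0, -2}. In that subpopulation F = -23, -25, mean -24.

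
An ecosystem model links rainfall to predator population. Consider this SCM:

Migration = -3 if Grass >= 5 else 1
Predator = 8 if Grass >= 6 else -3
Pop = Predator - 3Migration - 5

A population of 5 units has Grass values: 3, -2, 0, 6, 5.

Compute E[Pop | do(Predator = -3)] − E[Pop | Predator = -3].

1.8

Under do(Predator=-3), Predator's equation is replaced by Predator=-3 for every unit. Per-unit Pop: -11, -11, -11, 1, 1. Mean = -6.2.
Observing Predator=-3 restricts to units where Predator's equation naturally yields -3: Grass ∈ {3, -2, 0, 5}. In that subpopulation Pop = -11, -11, -11, 1, mean -8.
Difference = -6.2 − (-8) = 1.8.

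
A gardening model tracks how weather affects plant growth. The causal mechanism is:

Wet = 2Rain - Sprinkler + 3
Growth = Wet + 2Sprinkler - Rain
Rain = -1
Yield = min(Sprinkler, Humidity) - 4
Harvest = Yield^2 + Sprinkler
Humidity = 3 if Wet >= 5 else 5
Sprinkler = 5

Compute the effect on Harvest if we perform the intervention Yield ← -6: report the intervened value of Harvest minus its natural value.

Intervening sets Yield = -6 and removes its equation (Yield = min(Sprinkler, Humidity) - 4).
Harvest = Yield^2 + Sprinkler  [with Yield=-6, Sprinkler=5]  = 41
Without intervention: Wet = 2Rain - Sprinkler + 3  [with Rain=-1, Sprinkler=5]  = -4; Humidity = 3 if Wet >= 5 else 5  [with Wet=-4]  = 5; Yield = min(Sprinkler, Humidity) - 4  [with Sprinkler=5, Humidity=5]  = 1; Harvest = Yield^2 + Sprinkler  [with Yield=1, Sprinkler=5]  = 6.
Change = 41 − 6 = 35.

35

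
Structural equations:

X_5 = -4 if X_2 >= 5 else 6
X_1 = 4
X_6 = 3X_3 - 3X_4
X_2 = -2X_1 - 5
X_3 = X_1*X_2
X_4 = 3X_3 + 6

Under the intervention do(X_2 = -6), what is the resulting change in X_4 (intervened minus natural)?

Under do(X_2=-6), the mechanism X_2 = -2X_1 - 5 is discarded; X_2 is fixed at -6.
X_3 = X_1*X_2  [with X_1=4, X_2=-6]  = -24
X_4 = 3X_3 + 6  [with X_3=-24]  = -66
Without intervention: X_2 = -2X_1 - 5  [with X_1=4]  = -13; X_3 = X_1*X_2  [with X_1=4, X_2=-13]  = -52; X_4 = 3X_3 + 6  [with X_3=-52]  = -150.
Change = -66 − (-150) = 84.

84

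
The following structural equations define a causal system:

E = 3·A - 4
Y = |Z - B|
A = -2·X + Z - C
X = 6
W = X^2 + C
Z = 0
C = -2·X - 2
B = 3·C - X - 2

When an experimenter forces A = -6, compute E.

-22

do(A=-6) replaces the equation A = -2·X + Z - C with the constant A = -6.
E = 3·A - 4  [with A=-6]  = -22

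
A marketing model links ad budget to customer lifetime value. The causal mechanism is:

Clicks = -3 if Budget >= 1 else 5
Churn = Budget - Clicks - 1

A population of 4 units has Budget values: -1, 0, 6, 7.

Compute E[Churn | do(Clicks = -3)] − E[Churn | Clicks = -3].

do(Clicks=-3) breaks Clicks's dependence on Budget. With Clicks=-3 fixed, Churn across the units is 1, 2, 8, 9, mean 5.
Conditioning on Clicks=-3 selects the 2 unit(s) with Budget ∈ {6, 7}. Their Churn values: 8, 9. Mean = 8.5.
Difference = 5 − 8.5 = -3.5.

-3.5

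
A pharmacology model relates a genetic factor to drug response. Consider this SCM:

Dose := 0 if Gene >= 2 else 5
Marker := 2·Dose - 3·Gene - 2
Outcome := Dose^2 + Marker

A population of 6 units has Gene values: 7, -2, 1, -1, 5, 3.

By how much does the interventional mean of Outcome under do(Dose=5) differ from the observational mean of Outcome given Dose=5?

-8.5

do(Dose=5) breaks Dose's dependence on Gene. With Dose=5 fixed, Outcome across the units is 12, 39, 30, 36, 18, 24, mean 26.5.
E[Outcome|Dose=5] averages over only the 3 units with Dose=5 (Gene = -2, 1, -1): Outcome = 39, 30, 36, mean 35.
Difference = 26.5 − 35 = -8.5.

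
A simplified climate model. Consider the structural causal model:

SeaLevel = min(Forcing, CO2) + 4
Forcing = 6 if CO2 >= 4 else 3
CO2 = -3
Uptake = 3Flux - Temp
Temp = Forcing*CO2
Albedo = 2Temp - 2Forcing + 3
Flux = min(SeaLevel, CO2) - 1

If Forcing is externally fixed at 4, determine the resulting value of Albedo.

-29

Under do(Forcing=4), the mechanism Forcing = 6 if CO2 >= 4 else 3 is discarded; Forcing is fixed at 4.
Temp = Forcing*CO2  [with Forcing=4, CO2=-3]  = -12
Albedo = 2Temp - 2Forcing + 3  [with Temp=-12, Forcing=4]  = -29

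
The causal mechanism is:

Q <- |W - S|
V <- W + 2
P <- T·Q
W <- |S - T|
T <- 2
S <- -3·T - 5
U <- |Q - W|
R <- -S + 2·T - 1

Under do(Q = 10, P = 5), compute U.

3

The joint intervention fixes Q = 10, P = 5, removing each variable's own equation.
S = -3·T - 5  [with T=2]  = -11
W = |S - T|  [with S=-11, T=2]  = 13
U = |Q - W|  [with Q=10, W=13]  = 3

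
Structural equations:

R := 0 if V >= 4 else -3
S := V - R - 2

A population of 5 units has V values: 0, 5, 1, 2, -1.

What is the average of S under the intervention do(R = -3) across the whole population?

Under do(R=-3), R's equation is replaced by R=-3 for every unit. Per-unit S: 1, 6, 2, 3, 0. Mean = 2.4.

2.4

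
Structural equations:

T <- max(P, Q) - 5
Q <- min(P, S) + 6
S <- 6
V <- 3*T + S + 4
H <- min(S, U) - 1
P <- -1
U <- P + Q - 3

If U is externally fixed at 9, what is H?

The intervention breaks the incoming arrows to U: U <- P + Q - 3 no longer applies, and U = 9.
H = min(S, U) - 1  [with S=6, U=9]  = 5

5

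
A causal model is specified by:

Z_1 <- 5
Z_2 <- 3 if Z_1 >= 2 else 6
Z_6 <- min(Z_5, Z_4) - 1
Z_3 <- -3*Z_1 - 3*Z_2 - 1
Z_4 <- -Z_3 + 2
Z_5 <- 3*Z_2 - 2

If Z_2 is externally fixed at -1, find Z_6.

-6

Under do(Z_2=-1), the mechanism Z_2 <- 3 if Z_1 >= 2 else 6 is discarded; Z_2 is fixed at -1.
Z_3 = -3*Z_1 - 3*Z_2 - 1  [with Z_1=5, Z_2=-1]  = -13
Z_4 = -Z_3 + 2  [with Z_3=-13]  = 15
Z_5 = 3*Z_2 - 2  [with Z_2=-1]  = -5
Z_6 = min(Z_5, Z_4) - 1  [with Z_5=-5, Z_4=15]  = -6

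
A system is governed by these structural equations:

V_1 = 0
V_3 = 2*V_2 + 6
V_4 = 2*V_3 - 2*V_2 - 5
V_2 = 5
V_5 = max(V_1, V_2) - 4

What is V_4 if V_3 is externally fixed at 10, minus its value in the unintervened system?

-12

The intervention breaks the incoming arrows to V_3: V_3 = 2*V_2 + 6 no longer applies, and V_3 = 10.
V_4 = 2*V_3 - 2*V_2 - 5  [with V_3=10, V_2=5]  = 5
Without intervention: V_3 = 2*V_2 + 6  [with V_2=5]  = 16; V_4 = 2*V_3 - 2*V_2 - 5  [with V_3=16, V_2=5]  = 17.
Change = 5 − 17 = -12.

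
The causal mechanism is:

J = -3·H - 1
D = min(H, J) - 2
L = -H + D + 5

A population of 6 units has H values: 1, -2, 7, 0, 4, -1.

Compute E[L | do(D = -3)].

The intervention sets D=-3 in all 6 units regardless of H. Recomputing L per unit gives 1, 4, -5, 2, -2, 3; average 0.5.

0.5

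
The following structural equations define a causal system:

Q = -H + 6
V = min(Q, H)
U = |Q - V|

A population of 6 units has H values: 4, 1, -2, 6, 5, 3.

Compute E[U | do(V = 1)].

2.5

Under do(V=1), V's equation is replaced by V=1 for every unit. Per-unit U: 1, 4, 7, 1, 0, 2. Mean = 2.5.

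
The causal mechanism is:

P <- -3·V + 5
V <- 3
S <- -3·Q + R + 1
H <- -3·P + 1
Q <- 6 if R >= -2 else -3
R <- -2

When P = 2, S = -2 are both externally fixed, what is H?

Setting P = 2, S = -2 by intervention discards those variables' equations.
H = -3·P + 1  [with P=2]  = -5

-5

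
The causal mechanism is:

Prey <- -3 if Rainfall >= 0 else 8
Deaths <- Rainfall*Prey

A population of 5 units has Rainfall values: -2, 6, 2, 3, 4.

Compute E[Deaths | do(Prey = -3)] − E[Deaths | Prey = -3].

The intervention sets Prey=-3 in all 5 units regardless of Rainfall. Recomputing Deaths per unit gives 6, -18, -6, -9, -12; average -7.8.
Observing Prey=-3 restricts to units where Prey's equation naturally yields -3: Rainfall ∈ {6, 2, 3, 4}. In that subpopulation Deaths = -18, -6, -9, -12, mean -11.25.
Difference = -7.8 − (-11.25) = 3.45.

3.45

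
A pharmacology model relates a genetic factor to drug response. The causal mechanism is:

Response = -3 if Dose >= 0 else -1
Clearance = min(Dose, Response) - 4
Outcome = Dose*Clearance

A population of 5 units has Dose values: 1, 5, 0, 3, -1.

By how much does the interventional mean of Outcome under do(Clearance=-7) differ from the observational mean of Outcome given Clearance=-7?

Under do(Clearance=-7), Clearance's equation is replaced by Clearance=-7 for every unit. Per-unit Outcome: -7, -35, 0, -21, 7. Mean = -11.2.
E[Outcome|Clearance=-7] averages over only the 4 units with Clearance=-7 (Dose = 1, 5, 0, 3): Outcome = -7, -35, 0, -21, mean -15.75.
Difference = -11.2 − (-15.75) = 4.55.

4.55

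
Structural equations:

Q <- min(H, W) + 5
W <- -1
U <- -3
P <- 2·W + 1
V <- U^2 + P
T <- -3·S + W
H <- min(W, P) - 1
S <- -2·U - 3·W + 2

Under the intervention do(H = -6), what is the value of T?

-34

do(H=-6) replaces the equation H <- min(W, P) - 1 with the constant H = -6.
T is not downstream of the intervention, so its value is determined by the original equations.
S = -2·U - 3·W + 2  [with U=-3, W=-1]  = 11
T = -3·S + W  [with S=11, W=-1]  = -34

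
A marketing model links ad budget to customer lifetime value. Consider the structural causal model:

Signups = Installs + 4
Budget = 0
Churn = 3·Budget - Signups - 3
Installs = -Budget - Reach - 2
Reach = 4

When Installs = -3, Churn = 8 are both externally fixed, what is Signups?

1

The joint intervention fixes Installs = -3, Churn = 8, removing each variable's own equation.
Signups = Installs + 4  [with Installs=-3]  = 1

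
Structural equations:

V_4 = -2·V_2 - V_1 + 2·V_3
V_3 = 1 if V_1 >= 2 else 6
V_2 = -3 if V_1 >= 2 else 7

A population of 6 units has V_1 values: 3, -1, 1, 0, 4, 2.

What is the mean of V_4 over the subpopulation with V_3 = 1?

E[V_4|V_3=1] averages over only the 3 units with V_3=1 (V_1 = 3, 4, 2): V_4 = 5, 4, 6, mean 5.

5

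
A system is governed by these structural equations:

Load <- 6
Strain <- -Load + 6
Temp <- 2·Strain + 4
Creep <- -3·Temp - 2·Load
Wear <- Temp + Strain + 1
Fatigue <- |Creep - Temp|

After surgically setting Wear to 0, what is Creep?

-24

The intervention breaks the incoming arrows to Wear: Wear <- Temp + Strain + 1 no longer applies, and Wear = 0.
Since Creep is not a descendant of the intervened variable, it is unaffected.
Strain = -Load + 6  [with Load=6]  = 0
Temp = 2·Strain + 4  [with Strain=0]  = 4
Creep = -3·Temp - 2·Load  [with Temp=4, Load=6]  = -24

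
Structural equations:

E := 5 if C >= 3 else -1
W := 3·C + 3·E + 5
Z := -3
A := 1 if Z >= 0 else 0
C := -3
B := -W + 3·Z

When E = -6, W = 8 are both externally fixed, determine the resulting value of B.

-17

Setting E = -6, W = 8 by intervention discards those variables' equations.
B = -W + 3·Z  [with W=8, Z=-3]  = -17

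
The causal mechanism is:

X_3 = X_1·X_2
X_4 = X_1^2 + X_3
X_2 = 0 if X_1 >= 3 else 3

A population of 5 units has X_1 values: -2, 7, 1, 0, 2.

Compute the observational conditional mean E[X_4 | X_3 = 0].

Conditioning on X_3=0 selects the 2 unit(s) with X_1 ∈ {7, 0}. Their X_4 values: 49, 0. Mean = 24.5.

24.5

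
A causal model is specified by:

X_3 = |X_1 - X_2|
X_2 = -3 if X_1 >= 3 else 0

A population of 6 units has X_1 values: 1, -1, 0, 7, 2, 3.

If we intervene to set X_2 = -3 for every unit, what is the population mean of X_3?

5

The intervention sets X_2=-3 in all 6 units regardless of X_1. Recomputing X_3 per unit gives 4, 2, 3, 10, 5, 6; average 5.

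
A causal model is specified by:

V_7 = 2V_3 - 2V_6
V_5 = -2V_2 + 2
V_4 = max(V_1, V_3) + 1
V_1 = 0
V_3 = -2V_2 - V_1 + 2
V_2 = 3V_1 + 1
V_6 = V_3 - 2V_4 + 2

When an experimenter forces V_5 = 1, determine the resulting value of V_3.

do(V_5=1) replaces the equation V_5 = -2V_2 + 2 with the constant V_5 = 1.
V_3 is not downstream of the intervention, so its value is determined by the original equations.
V_2 = 3V_1 + 1  [with V_1=0]  = 1
V_3 = -2V_2 - V_1 + 2  [with V_2=1, V_1=0]  = 0

0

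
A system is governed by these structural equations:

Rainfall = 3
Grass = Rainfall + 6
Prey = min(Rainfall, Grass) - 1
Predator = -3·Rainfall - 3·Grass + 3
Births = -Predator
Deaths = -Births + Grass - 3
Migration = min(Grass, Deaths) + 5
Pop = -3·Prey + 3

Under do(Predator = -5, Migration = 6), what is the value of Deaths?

1

The joint intervention fixes Predator = -5, Migration = 6, removing each variable's own equation.
Grass = Rainfall + 6  [with Rainfall=3]  = 9
Births = -Predator  [with Predator=-5]  = 5
Deaths = -Births + Grass - 3  [with Births=5, Grass=9]  = 1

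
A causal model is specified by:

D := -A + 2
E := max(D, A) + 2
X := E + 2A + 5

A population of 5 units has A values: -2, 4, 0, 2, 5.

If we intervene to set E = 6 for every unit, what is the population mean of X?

Under do(E=6), E's equation is replaced by E=6 for every unit. Per-unit X: 7, 19, 11, 15, 21. Mean = 14.6.

14.6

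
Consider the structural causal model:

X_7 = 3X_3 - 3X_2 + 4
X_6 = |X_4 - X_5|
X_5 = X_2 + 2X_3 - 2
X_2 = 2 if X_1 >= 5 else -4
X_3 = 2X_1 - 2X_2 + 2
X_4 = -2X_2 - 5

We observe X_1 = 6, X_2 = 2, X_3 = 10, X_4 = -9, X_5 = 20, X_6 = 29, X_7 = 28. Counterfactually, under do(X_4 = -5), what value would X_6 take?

25

Under do(X_4=-5), the mechanism X_4 = -2X_2 - 5 is discarded; X_4 is fixed at -5.
X_2 = 2 if X_1 >= 5 else -4  [with X_1=6]  = 2
X_3 = 2X_1 - 2X_2 + 2  [with X_1=6, X_2=2]  = 10
X_5 = X_2 + 2X_3 - 2  [with X_2=2, X_3=10]  = 20
X_6 = |X_4 - X_5|  [with X_4=-5, X_5=20]  = 25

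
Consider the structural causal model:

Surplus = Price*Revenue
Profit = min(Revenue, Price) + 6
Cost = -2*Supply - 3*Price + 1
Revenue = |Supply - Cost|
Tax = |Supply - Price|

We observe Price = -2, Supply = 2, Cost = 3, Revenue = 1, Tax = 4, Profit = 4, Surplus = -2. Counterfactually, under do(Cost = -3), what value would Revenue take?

The intervention breaks the incoming arrows to Cost: Cost = -2*Supply - 3*Price + 1 no longer applies, and Cost = -3.
Revenue = |Supply - Cost|  [with Supply=2, Cost=-3]  = 5

5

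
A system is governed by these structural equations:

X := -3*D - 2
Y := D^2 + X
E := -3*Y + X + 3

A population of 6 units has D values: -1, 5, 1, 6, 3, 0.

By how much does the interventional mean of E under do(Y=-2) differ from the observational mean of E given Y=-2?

Under do(Y=-2), Y's equation is replaced by Y=-2 for every unit. Per-unit E: 10, -8, 4, -11, -2, 7. Mean = 0.
Conditioning on Y=-2 selects the 2 unit(s) with D ∈ {3, 0}. Their E values: -2, 7. Mean = 2.5.
Difference = 0 − 2.5 = -2.5.

-2.5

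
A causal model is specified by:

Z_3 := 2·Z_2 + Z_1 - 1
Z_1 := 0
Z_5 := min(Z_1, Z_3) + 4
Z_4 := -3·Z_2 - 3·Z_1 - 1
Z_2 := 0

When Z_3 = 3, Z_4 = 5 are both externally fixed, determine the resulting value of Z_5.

4

Setting Z_3 = 3, Z_4 = 5 by intervention discards those variables' equations.
Z_5 = min(Z_1, Z_3) + 4  [with Z_1=0, Z_3=3]  = 4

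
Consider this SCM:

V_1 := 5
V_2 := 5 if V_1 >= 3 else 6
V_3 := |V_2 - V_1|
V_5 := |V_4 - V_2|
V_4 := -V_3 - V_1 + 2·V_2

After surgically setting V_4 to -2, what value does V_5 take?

Intervening sets V_4 = -2 and removes its equation (V_4 := -V_3 - V_1 + 2·V_2).
V_2 = 5 if V_1 >= 3 else 6  [with V_1=5]  = 5
V_5 = |V_4 - V_2|  [with V_4=-2, V_2=5]  = 7

7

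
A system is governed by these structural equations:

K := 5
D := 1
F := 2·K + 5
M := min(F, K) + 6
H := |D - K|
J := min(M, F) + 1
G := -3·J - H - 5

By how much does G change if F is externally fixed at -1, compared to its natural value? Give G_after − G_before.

The intervention breaks the incoming arrows to F: F := 2·K + 5 no longer applies, and F = -1.
M = min(F, K) + 6  [with F=-1, K=5]  = 5
H = |D - K|  [with D=1, K=5]  = 4
J = min(M, F) + 1  [with M=5, F=-1]  = 0
G = -3·J - H - 5  [with J=0, H=4]  = -9
Without intervention: F = 2·K + 5  [with K=5]  = 15; M = min(F, K) + 6  [with F=15, K=5]  = 11; H = |D - K|  [with D=1, K=5]  = 4; J = min(M, F) + 1  [with M=11, F=15]  = 12; G = -3·J - H - 5  [with J=12, H=4]  = -45.
Change = -9 − (-45) = 36.

36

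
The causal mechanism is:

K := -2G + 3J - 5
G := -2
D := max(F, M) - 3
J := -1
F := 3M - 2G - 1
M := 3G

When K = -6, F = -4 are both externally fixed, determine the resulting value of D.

-7

Setting K = -6, F = -4 by intervention discards those variables' equations.
M = 3G  [with G=-2]  = -6
D = max(F, M) - 3  [with F=-4, M=-6]  = -7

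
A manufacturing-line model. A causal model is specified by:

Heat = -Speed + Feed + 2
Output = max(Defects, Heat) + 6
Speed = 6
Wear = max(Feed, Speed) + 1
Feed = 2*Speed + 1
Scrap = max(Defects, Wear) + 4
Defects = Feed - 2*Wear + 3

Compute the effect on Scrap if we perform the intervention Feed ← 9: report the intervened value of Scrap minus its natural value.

-4

Under do(Feed=9), the mechanism Feed = 2*Speed + 1 is discarded; Feed is fixed at 9.
Wear = max(Feed, Speed) + 1  [with Feed=9, Speed=6]  = 10
Defects = Feed - 2*Wear + 3  [with Feed=9, Wear=10]  = -8
Scrap = max(Defects, Wear) + 4  [with Defects=-8, Wear=10]  = 14
Without intervention: Feed = 2*Speed + 1  [with Speed=6]  = 13; Wear = max(Feed, Speed) + 1  [with Feed=13, Speed=6]  = 14; Defects = Feed - 2*Wear + 3  [with Feed=13, Wear=14]  = -12; Scrap = max(Defects, Wear) + 4  [with Defects=-12, Wear=14]  = 18.
Change = 14 − 18 = -4.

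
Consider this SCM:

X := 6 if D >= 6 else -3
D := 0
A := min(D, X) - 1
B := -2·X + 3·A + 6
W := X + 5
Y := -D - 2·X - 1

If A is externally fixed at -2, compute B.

6

The intervention breaks the incoming arrows to A: A := min(D, X) - 1 no longer applies, and A = -2.
X = 6 if D >= 6 else -3  [with D=0]  = -3
B = -2·X + 3·A + 6  [with X=-3, A=-2]  = 6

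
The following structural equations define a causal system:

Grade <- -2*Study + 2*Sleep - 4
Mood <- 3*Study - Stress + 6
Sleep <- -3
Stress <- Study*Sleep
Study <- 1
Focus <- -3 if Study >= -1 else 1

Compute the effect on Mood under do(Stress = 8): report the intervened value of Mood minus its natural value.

-11

do(Stress=8) replaces the equation Stress <- Study*Sleep with the constant Stress = 8.
Mood = 3*Study - Stress + 6  [with Study=1, Stress=8]  = 1
Without intervention: Stress = Study*Sleep  [with Study=1, Sleep=-3]  = -3; Mood = 3*Study - Stress + 6  [with Study=1, Stress=-3]  = 12.
Change = 1 − 12 = -11.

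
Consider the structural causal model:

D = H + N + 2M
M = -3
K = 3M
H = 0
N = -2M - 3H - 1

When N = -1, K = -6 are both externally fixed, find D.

The joint intervention fixes N = -1, K = -6, removing each variable's own equation.
D = H + N + 2M  [with H=0, N=-1, M=-3]  = -7

-7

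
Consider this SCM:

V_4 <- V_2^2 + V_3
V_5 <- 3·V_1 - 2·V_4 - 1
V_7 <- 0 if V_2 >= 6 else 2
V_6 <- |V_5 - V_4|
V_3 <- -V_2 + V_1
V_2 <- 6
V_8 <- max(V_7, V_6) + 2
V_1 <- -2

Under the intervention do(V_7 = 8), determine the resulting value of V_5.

-63

The intervention breaks the incoming arrows to V_7: V_7 <- 0 if V_2 >= 6 else 2 no longer applies, and V_7 = 8.
V_5 is not downstream of the intervention, so its value is determined by the original equations.
V_3 = -V_2 + V_1  [with V_2=6, V_1=-2]  = -8
V_4 = V_2^2 + V_3  [with V_2=6, V_3=-8]  = 28
V_5 = 3·V_1 - 2·V_4 - 1  [with V_1=-2, V_4=28]  = -63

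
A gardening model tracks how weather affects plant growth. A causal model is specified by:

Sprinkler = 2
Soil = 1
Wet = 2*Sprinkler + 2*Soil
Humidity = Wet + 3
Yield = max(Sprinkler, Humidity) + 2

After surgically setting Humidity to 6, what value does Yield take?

Intervening sets Humidity = 6 and removes its equation (Humidity = Wet + 3).
Yield = max(Sprinkler, Humidity) + 2  [with Sprinkler=2, Humidity=6]  = 8

8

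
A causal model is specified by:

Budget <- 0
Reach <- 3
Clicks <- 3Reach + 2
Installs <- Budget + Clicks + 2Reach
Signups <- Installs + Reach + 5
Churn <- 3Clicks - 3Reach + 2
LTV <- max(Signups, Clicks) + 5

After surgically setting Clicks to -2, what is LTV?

17

The intervention breaks the incoming arrows to Clicks: Clicks <- 3Reach + 2 no longer applies, and Clicks = -2.
Installs = Budget + Clicks + 2Reach  [with Budget=0, Clicks=-2, Reach=3]  = 4
Signups = Installs + Reach + 5  [with Installs=4, Reach=3]  = 12
LTV = max(Signups, Clicks) + 5  [with Signups=12, Clicks=-2]  = 17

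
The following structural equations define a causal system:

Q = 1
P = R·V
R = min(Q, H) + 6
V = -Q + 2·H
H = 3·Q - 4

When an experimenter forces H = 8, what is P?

105

do(H=8) replaces the equation H = 3·Q - 4 with the constant H = 8.
R = min(Q, H) + 6  [with Q=1, H=8]  = 7
V = -Q + 2·H  [with Q=1, H=8]  = 15
P = R·V  [with R=7, V=15]  = 105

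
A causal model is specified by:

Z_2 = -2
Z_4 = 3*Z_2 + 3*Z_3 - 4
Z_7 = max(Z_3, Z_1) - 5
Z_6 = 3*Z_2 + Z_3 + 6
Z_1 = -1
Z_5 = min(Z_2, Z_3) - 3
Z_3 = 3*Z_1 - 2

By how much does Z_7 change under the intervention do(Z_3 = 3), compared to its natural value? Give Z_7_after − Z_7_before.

4

The intervention breaks the incoming arrows to Z_3: Z_3 = 3*Z_1 - 2 no longer applies, and Z_3 = 3.
Z_7 = max(Z_3, Z_1) - 5  [with Z_3=3, Z_1=-1]  = -2
Without intervention: Z_3 = 3*Z_1 - 2  [with Z_1=-1]  = -5; Z_7 = max(Z_3, Z_1) - 5  [with Z_3=-5, Z_1=-1]  = -6.
Change = -2 − (-6) = 4.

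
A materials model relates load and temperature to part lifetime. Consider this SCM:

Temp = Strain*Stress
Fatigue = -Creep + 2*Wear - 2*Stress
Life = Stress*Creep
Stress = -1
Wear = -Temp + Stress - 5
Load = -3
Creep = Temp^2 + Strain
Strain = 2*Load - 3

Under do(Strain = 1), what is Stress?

Under do(Strain=1), the mechanism Strain = 2*Load - 3 is discarded; Strain is fixed at 1.
Since Stress is not a descendant of the intervened variable, it is unaffected.

-1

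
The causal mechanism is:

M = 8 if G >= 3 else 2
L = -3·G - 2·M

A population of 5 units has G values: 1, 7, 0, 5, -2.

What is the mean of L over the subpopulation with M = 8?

Conditioning on M=8 selects the 2 unit(s) with G ∈ {7, 5}. Their L values: -37, -31. Mean = -34.

-34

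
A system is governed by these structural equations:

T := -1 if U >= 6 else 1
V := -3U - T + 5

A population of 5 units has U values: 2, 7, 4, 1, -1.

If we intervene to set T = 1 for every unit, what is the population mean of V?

The intervention sets T=1 in all 5 units regardless of U. Recomputing V per unit gives -2, -17, -8, 1, 7; average -3.8.

-3.8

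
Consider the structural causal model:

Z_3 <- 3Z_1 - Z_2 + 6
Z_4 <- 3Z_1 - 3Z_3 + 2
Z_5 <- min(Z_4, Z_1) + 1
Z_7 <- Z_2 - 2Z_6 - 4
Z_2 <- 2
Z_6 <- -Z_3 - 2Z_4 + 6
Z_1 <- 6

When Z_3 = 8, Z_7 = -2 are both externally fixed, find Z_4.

The joint intervention fixes Z_3 = 8, Z_7 = -2, removing each variable's own equation.
Z_4 = 3Z_1 - 3Z_3 + 2  [with Z_1=6, Z_3=8]  = -4

-4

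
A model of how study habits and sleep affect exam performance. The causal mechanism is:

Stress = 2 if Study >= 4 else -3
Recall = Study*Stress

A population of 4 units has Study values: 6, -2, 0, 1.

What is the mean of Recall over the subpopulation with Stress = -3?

1

Conditioning on Stress=-3 selects the 3 unit(s) with Study ∈ {-2, 0, 1}. Their Recall values: 6, 0, -3. Mean = 1.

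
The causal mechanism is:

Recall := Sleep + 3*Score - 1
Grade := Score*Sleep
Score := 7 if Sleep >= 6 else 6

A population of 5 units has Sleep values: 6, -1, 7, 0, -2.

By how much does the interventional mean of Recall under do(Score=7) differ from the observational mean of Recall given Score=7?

do(Score=7) breaks Score's dependence on Sleep. With Score=7 fixed, Recall across the units is 26, 19, 27, 20, 18, mean 22.
E[Recall|Score=7] averages over only the 2 units with Score=7 (Sleep = 6, 7): Recall = 26, 27, mean 26.5.
Difference = 22 − 26.5 = -4.5.

-4.5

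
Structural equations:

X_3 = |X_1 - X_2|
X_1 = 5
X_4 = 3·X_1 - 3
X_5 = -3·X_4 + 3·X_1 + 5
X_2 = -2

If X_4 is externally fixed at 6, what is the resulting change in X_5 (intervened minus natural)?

Intervening sets X_4 = 6 and removes its equation (X_4 = 3·X_1 - 3).
X_5 = -3·X_4 + 3·X_1 + 5  [with X_4=6, X_1=5]  = 2
Without intervention: X_4 = 3·X_1 - 3  [with X_1=5]  = 12; X_5 = -3·X_4 + 3·X_1 + 5  [with X_4=12, X_1=5]  = -16.
Change = 2 − (-16) = 18.

18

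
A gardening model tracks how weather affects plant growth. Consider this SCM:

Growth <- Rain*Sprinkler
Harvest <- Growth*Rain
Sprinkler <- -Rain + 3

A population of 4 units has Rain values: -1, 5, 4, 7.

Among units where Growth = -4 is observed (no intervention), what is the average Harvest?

-6

E[Harvest|Growth=-4] averages over only the 2 units with Growth=-4 (Rain = -1, 4): Harvest = 4, -16, mean -6.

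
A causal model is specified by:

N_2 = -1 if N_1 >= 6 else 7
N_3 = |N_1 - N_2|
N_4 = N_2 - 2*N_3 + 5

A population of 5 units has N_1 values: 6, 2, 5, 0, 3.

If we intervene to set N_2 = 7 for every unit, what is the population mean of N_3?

3.8

Every unit gets N_2=7 under the intervention. N_3 values become 1, 5, 2, 7, 4; E[N_3|do(N_2=7)] = 3.8.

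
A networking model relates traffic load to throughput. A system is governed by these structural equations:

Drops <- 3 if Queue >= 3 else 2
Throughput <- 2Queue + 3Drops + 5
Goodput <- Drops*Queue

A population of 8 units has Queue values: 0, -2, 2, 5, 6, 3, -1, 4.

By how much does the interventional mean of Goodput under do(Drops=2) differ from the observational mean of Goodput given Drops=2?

4.75

Under do(Drops=2), Drops's equation is replaced by Drops=2 for every unit. Per-unit Goodput: 0, -4, 4, 10, 12, 6, -2, 8. Mean = 4.25.
Conditioning on Drops=2 selects the 4 unit(s) with Queue ∈ {0, -2, 2, -1}. Their Goodput values: 0, -4, 4, -2. Mean = -0.5.
Difference = 4.25 − (-0.5) = 4.75.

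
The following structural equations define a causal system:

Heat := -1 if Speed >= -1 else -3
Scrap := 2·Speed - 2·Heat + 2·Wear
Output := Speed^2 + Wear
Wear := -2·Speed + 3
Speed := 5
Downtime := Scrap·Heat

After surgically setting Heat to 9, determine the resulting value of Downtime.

-198

Under do(Heat=9), the mechanism Heat := -1 if Speed >= -1 else -3 is discarded; Heat is fixed at 9.
Wear = -2·Speed + 3  [with Speed=5]  = -7
Scrap = 2·Speed - 2·Heat + 2·Wear  [with Speed=5, Heat=9, Wear=-7]  = -22
Downtime = Scrap·Heat  [with Scrap=-22, Heat=9]  = -198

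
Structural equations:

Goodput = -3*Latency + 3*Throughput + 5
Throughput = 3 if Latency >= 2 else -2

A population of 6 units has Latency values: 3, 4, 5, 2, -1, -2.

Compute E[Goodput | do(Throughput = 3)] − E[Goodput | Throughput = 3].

do(Throughput=3) breaks Throughput's dependence on Latency. With Throughput=3 fixed, Goodput across the units is 5, 2, -1, 8, 17, 20, mean 8.5.
E[Goodput|Throughput=3] averages over only the 4 units with Throughput=3 (Latency = 3, 4, 5, 2): Goodput = 5, 2, -1, 8, mean 3.5.
Difference = 8.5 − 3.5 = 5.

5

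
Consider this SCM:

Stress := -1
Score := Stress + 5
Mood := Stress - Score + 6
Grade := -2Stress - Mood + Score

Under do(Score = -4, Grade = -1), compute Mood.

9

The joint intervention fixes Score = -4, Grade = -1, removing each variable's own equation.
Mood = Stress - Score + 6  [with Stress=-1, Score=-4]  = 9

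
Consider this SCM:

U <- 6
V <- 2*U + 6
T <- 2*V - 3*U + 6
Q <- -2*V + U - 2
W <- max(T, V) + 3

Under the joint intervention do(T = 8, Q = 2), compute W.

21

Setting T = 8, Q = 2 by intervention discards those variables' equations.
V = 2*U + 6  [with U=6]  = 18
W = max(T, V) + 3  [with T=8, V=18]  = 21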